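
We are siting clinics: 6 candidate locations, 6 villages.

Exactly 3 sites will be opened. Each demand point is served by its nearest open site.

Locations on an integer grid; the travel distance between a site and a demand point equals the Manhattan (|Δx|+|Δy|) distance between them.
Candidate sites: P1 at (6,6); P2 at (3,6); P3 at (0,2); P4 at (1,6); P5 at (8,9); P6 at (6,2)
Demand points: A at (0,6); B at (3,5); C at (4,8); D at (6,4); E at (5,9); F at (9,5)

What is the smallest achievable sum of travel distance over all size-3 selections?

Open {P1, P2, P4}.
  A→P4 1, B→P2 1, C→P2 3, D→P1 2, E→P1 4, F→P1 4  ⇒ total 15.
Compare {P1, P2, P5}: total 16.
Compare {P1, P2, P3}: total 17.
No size-3 selection does better; minimum is 15.

15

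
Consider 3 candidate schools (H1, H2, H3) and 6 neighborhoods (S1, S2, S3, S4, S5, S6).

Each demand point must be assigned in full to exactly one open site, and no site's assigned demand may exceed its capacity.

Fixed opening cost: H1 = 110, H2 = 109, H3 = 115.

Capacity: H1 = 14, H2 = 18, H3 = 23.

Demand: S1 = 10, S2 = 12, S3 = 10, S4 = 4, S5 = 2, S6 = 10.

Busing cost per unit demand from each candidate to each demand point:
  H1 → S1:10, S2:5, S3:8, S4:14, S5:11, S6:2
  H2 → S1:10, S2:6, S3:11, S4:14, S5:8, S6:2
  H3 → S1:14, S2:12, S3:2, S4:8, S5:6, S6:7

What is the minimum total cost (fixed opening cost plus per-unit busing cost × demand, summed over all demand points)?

Open {H1, H2, H3}; cheapest assignment that respects the capacities:
  H1 (cap 14, load 12): S2 — cost 12×5 = 60
  H2 (cap 18, load 14): S4, S6 — cost 4×14 + 10×2 = 76
  H3 (cap 23, load 22): S1, S3, S5 — cost 10×14 + 10×2 + 2×6 = 172
  Shipping 308, fixed 334 → total 642.
  Any other capacity-feasible assignment to {H1, H2, H3} ships for at least 308.
Total demand is 48 and no other set of sites has combined capacity ≥ 48, so {H1, H2, H3} is the only feasible choice of open sites. Minimum: 642.

642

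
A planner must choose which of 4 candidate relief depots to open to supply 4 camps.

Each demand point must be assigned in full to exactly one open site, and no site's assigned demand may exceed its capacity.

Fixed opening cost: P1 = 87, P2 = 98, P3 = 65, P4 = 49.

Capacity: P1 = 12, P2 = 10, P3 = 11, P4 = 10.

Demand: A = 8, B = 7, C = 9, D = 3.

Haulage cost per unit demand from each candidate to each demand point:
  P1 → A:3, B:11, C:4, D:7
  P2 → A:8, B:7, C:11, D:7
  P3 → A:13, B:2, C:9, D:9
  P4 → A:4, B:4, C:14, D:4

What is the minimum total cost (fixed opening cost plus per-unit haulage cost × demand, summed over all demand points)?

Open {P1, P3, P4}; cheapest assignment that respects the capacities:
  P1 (cap 12, load 12): C, D — cost 9×4 + 3×7 = 57
  P3 (cap 11, load 7): B — cost 7×2 = 14
  P4 (cap 10, load 8): A — cost 8×4 = 32
  Shipping 103, fixed 201 → total 304.
  Any other capacity-feasible assignment to {P1, P3, P4} ships for at least 103.
Compare {P1, P2, P4}: its best feasible assignment gives total 372.
Compare {P2, P3, P4}: its best feasible assignment gives total 384.
Every other set of open sites that can feasibly serve all demand totals ≥ 372 even under its best assignment. Minimum: 304.

304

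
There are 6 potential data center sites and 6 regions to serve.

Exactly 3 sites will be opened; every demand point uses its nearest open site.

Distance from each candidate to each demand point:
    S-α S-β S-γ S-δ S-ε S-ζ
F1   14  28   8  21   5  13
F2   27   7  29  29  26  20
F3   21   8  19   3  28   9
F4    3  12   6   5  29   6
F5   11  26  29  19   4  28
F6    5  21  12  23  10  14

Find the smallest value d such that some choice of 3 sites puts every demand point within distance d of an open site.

7

Open {F1, F2, F4}.
  Farthest demand point is S-β at distance 7 (to F2); all others are ≤ 7.
With {F2, F4, F5} the worst case is 7.
With {F1, F3, F4} the worst case is 8.
No size-3 selection achieves below 7.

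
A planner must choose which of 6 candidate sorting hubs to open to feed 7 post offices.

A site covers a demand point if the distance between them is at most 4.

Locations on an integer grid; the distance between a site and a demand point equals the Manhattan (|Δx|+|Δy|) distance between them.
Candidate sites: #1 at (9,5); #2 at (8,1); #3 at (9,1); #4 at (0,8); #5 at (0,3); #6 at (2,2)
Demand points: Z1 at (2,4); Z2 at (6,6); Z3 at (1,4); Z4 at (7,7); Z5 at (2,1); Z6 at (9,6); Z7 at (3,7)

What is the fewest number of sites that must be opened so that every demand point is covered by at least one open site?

Coverage sets (demand points within 4 of each site):
  #1: {Z2, Z4, Z6}
  #2: {}
  #3: {}
  #4: {Z7}
  #5: {Z1, Z3, Z5}
  #6: {Z1, Z3, Z5}
No 2 sites suffice: every size-2 union leaves at least one demand point uncovered.
But {#1, #4, #5} covers everything, so the minimum is 3.

3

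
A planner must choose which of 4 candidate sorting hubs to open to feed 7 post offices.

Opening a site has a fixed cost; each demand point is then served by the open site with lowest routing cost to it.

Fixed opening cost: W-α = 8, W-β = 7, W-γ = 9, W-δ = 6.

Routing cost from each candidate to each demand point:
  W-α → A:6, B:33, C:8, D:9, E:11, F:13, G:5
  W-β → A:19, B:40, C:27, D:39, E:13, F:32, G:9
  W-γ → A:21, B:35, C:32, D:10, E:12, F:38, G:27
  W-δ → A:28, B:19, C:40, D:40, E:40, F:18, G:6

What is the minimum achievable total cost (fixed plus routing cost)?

Open {W-α, W-δ}: assign each demand point to its cheapest open site.
  A→W-α 6, B→W-δ 19, C→W-α 8, D→W-α 9, E→W-α 11, F→W-α 13, G→W-α 5
  routing cost 71, fixed 14 → total 85.
Compare {W-α, W-β, W-δ}: routing cost 71 + fixed 21 = 92.
Compare {W-α}: routing cost 85 + fixed 8 = 93.
Compare {W-α, W-γ, W-δ}: routing cost 71 + fixed 23 = 94.
All other subsets cost ≥ 92. Minimum total cost: 85.

85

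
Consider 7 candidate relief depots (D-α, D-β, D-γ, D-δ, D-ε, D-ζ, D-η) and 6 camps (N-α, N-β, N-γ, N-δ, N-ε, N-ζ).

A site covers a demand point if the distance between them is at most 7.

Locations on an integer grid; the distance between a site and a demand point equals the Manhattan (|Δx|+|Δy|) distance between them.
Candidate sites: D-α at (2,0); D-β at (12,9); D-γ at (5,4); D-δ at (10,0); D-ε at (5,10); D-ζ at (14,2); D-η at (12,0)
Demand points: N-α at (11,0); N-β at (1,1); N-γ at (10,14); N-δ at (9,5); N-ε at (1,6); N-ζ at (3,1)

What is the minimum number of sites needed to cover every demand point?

Coverage sets (demand points within 7 of each site):
  D-α: {N-β, N-ε, N-ζ}
  D-β: {N-γ, N-δ}
  D-γ: {N-β, N-δ, N-ε, N-ζ}
  D-δ: {N-α, N-δ}
  D-ε: {}
  D-ζ: {N-α}
  D-η: {N-α}
No 2 sites suffice: every size-2 union leaves at least one demand point uncovered.
But {D-α, D-β, D-δ} covers everything, so the minimum is 3.

3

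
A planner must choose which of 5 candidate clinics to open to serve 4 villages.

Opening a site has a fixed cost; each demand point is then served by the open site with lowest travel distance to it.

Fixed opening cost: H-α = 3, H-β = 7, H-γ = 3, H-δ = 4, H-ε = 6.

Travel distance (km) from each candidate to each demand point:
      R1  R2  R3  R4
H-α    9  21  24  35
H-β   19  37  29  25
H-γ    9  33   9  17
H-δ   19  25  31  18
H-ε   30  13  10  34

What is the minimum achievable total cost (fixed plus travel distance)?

Open {H-γ, H-ε}: assign each demand point to its cheapest open site.
  R1→H-γ 9, R2→H-ε 13, R3→H-γ 9, R4→H-γ 17
  travel distance 48, fixed 9 → total 57.
Compare {H-α, H-γ, H-ε}: travel distance 48 + fixed 12 = 60.
Compare {H-γ, H-δ, H-ε}: travel distance 48 + fixed 13 = 61.
Compare {H-α, H-γ}: travel distance 56 + fixed 6 = 62.
All other subsets cost ≥ 60. Minimum total cost: 57.

57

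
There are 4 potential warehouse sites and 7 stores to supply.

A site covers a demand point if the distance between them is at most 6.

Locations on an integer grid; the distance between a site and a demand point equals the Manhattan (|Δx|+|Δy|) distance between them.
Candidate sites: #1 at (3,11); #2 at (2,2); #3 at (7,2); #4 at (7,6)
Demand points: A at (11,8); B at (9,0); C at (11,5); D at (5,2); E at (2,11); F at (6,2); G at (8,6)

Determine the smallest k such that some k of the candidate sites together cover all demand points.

3

Coverage sets (demand points within 6 of each site):
  #1: {E}
  #2: {D, F}
  #3: {B, D, F, G}
  #4: {A, C, D, F, G}
No 2 sites suffice: every size-2 union leaves at least one demand point uncovered.
But {#1, #3, #4} covers everything, so the minimum is 3.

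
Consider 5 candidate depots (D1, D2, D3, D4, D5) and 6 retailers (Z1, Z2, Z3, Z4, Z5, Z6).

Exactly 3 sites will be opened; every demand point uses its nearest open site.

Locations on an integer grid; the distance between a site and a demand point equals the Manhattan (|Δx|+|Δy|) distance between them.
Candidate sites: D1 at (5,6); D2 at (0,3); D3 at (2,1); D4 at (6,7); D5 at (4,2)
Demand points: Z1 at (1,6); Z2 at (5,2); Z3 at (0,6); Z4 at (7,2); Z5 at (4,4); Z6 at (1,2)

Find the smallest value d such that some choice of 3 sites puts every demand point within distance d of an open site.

Open {D1, D2, D5}.
  Farthest demand point is Z1 at distance 4 (to D1); all others are ≤ 4.
With {D2, D3, D5} the worst case is 4.
With {D2, D4, D5} the worst case is 4.
No size-3 selection achieves below 4.

4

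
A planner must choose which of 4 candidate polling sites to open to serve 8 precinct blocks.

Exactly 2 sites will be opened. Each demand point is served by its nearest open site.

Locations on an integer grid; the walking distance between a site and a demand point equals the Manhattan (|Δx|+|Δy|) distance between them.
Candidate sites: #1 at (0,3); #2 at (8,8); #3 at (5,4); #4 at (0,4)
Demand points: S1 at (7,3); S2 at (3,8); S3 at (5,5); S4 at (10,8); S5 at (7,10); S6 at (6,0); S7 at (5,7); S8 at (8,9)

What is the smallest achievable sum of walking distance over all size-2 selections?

23

Open {#2, #3}.
  S1→#3 3, S2→#2 5, S3→#3 1, S4→#2 2, S5→#2 3, S6→#3 5, S7→#3 3, S8→#2 1  ⇒ total 23.
Compare {#1, #2}: total 36.
Compare {#2, #4}: total 37.
No size-2 selection does better; minimum is 23.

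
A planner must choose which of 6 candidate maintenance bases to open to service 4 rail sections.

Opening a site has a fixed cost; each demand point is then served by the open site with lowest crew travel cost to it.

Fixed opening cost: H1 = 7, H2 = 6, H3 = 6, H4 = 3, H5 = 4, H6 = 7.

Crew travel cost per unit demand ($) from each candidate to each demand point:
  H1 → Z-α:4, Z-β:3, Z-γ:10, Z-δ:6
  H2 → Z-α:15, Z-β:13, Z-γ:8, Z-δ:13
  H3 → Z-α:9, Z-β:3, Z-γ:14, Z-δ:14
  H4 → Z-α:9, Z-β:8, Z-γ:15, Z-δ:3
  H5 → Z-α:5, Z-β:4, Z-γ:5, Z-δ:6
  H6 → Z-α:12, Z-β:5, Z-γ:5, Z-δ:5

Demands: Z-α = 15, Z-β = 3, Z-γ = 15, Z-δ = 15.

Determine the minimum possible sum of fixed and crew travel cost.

203

Open {H1, H4, H5}: assign each demand point to its cheapest open site.
  Z-α→H1 15×4=60, Z-β→H1 3×3=9, Z-γ→H5 15×5=75, Z-δ→H4 15×3=45
  crew travel cost 189, fixed 14 → total 203.
Compare {H1, H4, H6}: crew travel cost 189 + fixed 17 = 206.
Compare {H1, H2, H4, H5}: crew travel cost 189 + fixed 20 = 209.
Compare {H1, H3, H4, H5}: crew travel cost 189 + fixed 20 = 209.
All other subsets cost ≥ 206. Minimum total cost: 203.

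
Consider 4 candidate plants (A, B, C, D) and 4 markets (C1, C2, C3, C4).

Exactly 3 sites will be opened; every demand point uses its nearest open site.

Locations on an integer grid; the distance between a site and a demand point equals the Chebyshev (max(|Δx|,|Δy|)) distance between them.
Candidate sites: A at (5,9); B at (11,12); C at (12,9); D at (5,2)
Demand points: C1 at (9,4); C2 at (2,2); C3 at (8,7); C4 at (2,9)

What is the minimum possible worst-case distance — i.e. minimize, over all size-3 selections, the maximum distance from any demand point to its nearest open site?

4

Open {A, B, D}.
  Farthest demand point is C1 at distance 4 (to D); all others are ≤ 4.
With {A, C, D} the worst case is 4.
With {A, B, C} the worst case is 7.
No size-3 selection achieves below 4.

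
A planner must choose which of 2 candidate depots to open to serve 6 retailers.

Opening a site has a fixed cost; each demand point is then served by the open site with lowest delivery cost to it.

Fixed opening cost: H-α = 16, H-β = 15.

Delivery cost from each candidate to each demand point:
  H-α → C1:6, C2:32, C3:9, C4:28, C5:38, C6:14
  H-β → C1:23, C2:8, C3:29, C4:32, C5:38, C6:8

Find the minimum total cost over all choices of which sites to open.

128

Open {H-α, H-β}: assign each demand point to its cheapest open site.
  C1→H-α 6, C2→H-β 8, C3→H-α 9, C4→H-α 28, C5→H-α 38, C6→H-β 8
  delivery cost 97, fixed 31 → total 128.
Compare {H-α}: delivery cost 127 + fixed 16 = 143.
Compare {H-β}: delivery cost 138 + fixed 15 = 153.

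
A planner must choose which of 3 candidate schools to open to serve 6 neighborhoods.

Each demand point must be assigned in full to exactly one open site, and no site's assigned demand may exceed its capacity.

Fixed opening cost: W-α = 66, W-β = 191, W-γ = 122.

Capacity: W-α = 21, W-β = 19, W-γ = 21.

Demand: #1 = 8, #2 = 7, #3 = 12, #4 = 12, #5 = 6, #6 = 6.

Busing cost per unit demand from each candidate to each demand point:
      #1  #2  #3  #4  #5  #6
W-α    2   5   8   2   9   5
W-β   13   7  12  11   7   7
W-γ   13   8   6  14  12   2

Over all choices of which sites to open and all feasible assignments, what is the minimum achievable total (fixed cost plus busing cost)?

Open {W-α, W-β, W-γ}; cheapest assignment that respects the capacities:
  W-α (cap 21, load 20): #1, #4 — cost 8×2 + 12×2 = 40
  W-β (cap 19, load 13): #2, #5 — cost 7×7 + 6×7 = 91
  W-γ (cap 21, load 18): #3, #6 — cost 12×6 + 6×2 = 84
  Shipping 215, fixed 379 → total 594.
  Any other capacity-feasible assignment to {W-α, W-β, W-γ} ships for at least 215.
Total demand is 51 and no other set of sites has combined capacity ≥ 51, so {W-α, W-β, W-γ} is the only feasible choice of open sites. Minimum: 594.

594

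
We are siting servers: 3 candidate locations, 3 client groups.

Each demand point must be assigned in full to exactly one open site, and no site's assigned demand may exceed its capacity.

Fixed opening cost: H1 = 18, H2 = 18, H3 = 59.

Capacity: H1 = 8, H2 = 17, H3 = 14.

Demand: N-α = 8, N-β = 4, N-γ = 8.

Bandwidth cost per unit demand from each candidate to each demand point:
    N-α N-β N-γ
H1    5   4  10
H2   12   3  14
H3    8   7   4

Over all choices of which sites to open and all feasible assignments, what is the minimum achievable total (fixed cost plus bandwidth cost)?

177

Open {H1, H3}; cheapest assignment that respects the capacities:
  H1 (cap 8, load 8): N-α — cost 8×5 = 40
  H3 (cap 14, load 12): N-β, N-γ — cost 4×7 + 8×4 = 60
  Shipping 100, fixed 77 → total 177.
  Any other capacity-feasible assignment to {H1, H3} ships for at least 100.
Compare {H1, H2, H3}: its best feasible assignment gives total 179.
Compare {H1, H2}: its best feasible assignment gives total 200.
Every other set of open sites that can feasibly serve all demand totals ≥ 179 even under its best assignment. Minimum: 177.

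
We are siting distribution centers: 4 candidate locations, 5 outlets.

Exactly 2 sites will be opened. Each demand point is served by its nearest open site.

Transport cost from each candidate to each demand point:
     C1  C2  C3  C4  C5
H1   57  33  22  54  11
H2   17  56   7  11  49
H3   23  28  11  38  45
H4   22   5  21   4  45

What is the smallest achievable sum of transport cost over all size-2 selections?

Open {H1, H4}.
  C1→H4 22, C2→H4 5, C3→H4 21, C4→H4 4, C5→H1 11  ⇒ total 63.
Compare {H2, H4}: total 78.
Compare {H1, H2}: total 79.
No size-2 selection does better; minimum is 63.

63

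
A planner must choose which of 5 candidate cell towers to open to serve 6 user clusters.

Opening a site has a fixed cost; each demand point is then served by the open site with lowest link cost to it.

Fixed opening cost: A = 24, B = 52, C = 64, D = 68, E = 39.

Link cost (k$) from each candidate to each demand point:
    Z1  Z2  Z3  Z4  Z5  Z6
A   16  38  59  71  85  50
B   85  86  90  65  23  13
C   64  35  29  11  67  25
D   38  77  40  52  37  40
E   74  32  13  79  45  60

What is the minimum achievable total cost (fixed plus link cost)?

267

Open {A, B, C}: assign each demand point to its cheapest open site.
  Z1→A 16, Z2→C 35, Z3→C 29, Z4→C 11, Z5→B 23, Z6→B 13
  link cost 127, fixed 140 → total 267.
Compare {A, C, E}: link cost 142 + fixed 127 = 269.
Compare {A, C}: link cost 183 + fixed 88 = 271.
Compare {A, B, E}: link cost 162 + fixed 115 = 277.
All other subsets cost ≥ 269. Minimum total cost: 267.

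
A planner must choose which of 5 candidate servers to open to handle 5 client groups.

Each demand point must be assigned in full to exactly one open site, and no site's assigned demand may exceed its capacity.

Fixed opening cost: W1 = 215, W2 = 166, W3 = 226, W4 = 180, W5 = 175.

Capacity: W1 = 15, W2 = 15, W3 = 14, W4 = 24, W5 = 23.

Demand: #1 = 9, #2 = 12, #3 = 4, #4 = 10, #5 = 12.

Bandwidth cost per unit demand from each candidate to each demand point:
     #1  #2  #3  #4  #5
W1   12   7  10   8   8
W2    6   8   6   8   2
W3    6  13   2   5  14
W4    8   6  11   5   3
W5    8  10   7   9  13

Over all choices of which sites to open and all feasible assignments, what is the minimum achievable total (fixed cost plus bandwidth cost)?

Open {W4, W5}; cheapest assignment that respects the capacities:
  W4 (cap 24, load 24): #2, #5 — cost 12×6 + 12×3 = 108
  W5 (cap 23, load 23): #1, #3, #4 — cost 9×8 + 4×7 + 10×9 = 190
  Shipping 298, fixed 355 → total 653.
  Any other capacity-feasible assignment to {W4, W5} ships for at least 298.
Compare {W2, W4, W5}: its best feasible assignment gives total 767.
Compare {W2, W3, W4}: its best feasible assignment gives total 780.
Every other set of open sites that can feasibly serve all demand totals ≥ 767 even under its best assignment. Minimum: 653.

653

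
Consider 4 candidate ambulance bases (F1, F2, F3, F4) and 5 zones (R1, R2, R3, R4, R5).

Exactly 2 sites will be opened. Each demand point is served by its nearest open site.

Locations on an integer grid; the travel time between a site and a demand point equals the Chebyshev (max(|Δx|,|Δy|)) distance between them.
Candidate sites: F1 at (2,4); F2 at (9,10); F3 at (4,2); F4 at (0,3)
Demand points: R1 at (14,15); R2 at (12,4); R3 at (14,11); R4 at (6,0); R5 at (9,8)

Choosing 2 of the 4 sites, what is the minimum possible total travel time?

20

Open {F2, F3}.
  R1→F2 5, R2→F2 6, R3→F2 5, R4→F3 2, R5→F2 2  ⇒ total 20.
Compare {F1, F2}: total 22.
Compare {F2, F4}: total 24.
No size-2 selection does better; minimum is 20.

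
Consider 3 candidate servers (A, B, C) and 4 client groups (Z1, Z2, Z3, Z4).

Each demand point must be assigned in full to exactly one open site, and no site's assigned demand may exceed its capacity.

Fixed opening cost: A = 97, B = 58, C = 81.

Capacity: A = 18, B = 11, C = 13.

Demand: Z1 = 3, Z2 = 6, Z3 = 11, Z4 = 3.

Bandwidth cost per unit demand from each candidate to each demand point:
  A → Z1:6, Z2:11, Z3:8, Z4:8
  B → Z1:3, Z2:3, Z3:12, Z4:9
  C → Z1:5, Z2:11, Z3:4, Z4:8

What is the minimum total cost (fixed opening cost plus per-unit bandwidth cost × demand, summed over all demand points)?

294

Open {A, B}; cheapest assignment that respects the capacities:
  A (cap 18, load 14): Z3, Z4 — cost 11×8 + 3×8 = 112
  B (cap 11, load 9): Z1, Z2 — cost 3×3 + 6×3 = 27
  Shipping 139, fixed 155 → total 294.
  Any other capacity-feasible assignment to {A, B} ships for at least 139.
Compare {A, C}: its best feasible assignment gives total 330.
Compare {A, B, C}: its best feasible assignment gives total 331.
Every other set of open sites that can feasibly serve all demand totals ≥ 330 even under its best assignment. Minimum: 294.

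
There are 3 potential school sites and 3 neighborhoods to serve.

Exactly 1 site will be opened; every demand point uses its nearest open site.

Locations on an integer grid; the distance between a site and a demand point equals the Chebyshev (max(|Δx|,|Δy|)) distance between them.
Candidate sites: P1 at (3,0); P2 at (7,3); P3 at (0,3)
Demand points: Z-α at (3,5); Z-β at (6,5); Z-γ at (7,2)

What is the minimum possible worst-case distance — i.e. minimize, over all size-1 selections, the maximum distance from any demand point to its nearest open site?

Open {P2}.
  Farthest demand point is Z-α at distance 4 (to P2); all others are ≤ 4.
With {P1} the worst case is 5.
With {P3} the worst case is 7.
No size-1 selection achieves below 4.

4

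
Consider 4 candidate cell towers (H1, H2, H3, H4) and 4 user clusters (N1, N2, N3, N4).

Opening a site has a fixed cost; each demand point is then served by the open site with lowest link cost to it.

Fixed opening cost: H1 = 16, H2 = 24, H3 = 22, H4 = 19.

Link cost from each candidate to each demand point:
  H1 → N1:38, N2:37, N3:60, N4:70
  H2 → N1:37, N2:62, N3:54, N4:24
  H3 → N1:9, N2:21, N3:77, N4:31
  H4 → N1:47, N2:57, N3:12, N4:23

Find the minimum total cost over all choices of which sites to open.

106

Open {H3, H4}: assign each demand point to its cheapest open site.
  N1→H3 9, N2→H3 21, N3→H4 12, N4→H4 23
  link cost 65, fixed 41 → total 106.
Compare {H1, H3, H4}: link cost 65 + fixed 57 = 122.
Compare {H2, H3, H4}: link cost 65 + fixed 65 = 130.
Compare {H1, H4}: link cost 110 + fixed 35 = 145.
All other subsets cost ≥ 122. Minimum total cost: 106.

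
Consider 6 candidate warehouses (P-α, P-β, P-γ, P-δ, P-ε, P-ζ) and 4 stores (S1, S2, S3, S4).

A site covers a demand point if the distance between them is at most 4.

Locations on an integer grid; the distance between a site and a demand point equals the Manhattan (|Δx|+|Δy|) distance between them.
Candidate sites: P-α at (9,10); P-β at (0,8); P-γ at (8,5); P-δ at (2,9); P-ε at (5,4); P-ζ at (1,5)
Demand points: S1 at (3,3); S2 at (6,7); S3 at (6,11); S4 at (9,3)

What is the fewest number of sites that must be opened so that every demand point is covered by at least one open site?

3

Coverage sets (demand points within 4 of each site):
  P-α: {S3}
  P-β: {}
  P-γ: {S2, S4}
  P-δ: {}
  P-ε: {S1, S2}
  P-ζ: {S1}
No 2 sites suffice: every size-2 union leaves at least one demand point uncovered.
But {P-α, P-γ, P-ε} covers everything, so the minimum is 3.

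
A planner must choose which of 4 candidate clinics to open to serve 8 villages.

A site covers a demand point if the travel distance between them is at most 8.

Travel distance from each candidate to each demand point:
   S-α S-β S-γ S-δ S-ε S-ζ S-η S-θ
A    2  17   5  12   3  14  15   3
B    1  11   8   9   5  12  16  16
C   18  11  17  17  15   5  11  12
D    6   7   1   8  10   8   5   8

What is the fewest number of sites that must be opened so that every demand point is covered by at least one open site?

2

Coverage sets (demand points within 8 of each site):
  A: {S-α, S-γ, S-ε, S-θ}
  B: {S-α, S-γ, S-ε}
  C: {S-ζ}
  D: {S-α, S-β, S-γ, S-δ, S-ζ, S-η, S-θ}
No single site covers all 8 demand points.
But {A, D} covers everything, so the minimum is 2.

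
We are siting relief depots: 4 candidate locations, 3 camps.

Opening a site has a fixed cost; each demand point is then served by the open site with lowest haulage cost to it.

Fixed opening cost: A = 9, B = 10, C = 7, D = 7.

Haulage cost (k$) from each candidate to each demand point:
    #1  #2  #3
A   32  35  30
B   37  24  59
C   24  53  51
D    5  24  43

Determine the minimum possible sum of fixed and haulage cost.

Open {A, D}: assign each demand point to its cheapest open site.
  #1→D 5, #2→D 24, #3→A 30
  haulage cost 59, fixed 16 → total 75.
Compare {D}: haulage cost 72 + fixed 7 = 79.
Compare {A, C, D}: haulage cost 59 + fixed 23 = 82.
Compare {A, B, D}: haulage cost 59 + fixed 26 = 85.
All other subsets cost ≥ 79. Minimum total cost: 75.

75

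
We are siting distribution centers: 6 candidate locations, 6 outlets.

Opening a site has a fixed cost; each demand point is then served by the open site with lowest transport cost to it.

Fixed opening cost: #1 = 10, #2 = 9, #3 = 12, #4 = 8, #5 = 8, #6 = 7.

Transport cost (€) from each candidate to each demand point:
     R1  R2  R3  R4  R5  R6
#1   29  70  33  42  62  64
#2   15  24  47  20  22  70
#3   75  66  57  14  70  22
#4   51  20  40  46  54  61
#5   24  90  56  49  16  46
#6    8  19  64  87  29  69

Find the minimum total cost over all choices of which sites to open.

Open {#1, #3, #5, #6}: assign each demand point to its cheapest open site.
  R1→#6 8, R2→#6 19, R3→#1 33, R4→#3 14, R5→#5 16, R6→#3 22
  transport cost 112, fixed 37 → total 149.
Compare {#1, #3, #6}: transport cost 125 + fixed 29 = 154.
Compare {#3, #4, #5, #6}: transport cost 119 + fixed 35 = 154.
Compare {#1, #2, #3, #6}: transport cost 118 + fixed 38 = 156.
All other subsets cost ≥ 154. Minimum total cost: 149.

149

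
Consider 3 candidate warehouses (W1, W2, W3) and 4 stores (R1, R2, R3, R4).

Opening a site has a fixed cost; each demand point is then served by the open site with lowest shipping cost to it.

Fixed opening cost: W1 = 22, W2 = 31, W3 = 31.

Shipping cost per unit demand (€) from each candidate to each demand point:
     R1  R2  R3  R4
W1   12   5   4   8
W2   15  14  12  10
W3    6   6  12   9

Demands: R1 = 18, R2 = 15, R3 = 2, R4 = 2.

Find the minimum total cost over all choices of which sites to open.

260

Open {W1, W3}: assign each demand point to its cheapest open site.
  R1→W3 18×6=108, R2→W1 15×5=75, R3→W1 2×4=8, R4→W1 2×8=16
  shipping cost 207, fixed 53 → total 260.
Compare {W3}: shipping cost 240 + fixed 31 = 271.
Compare {W1, W2, W3}: shipping cost 207 + fixed 84 = 291.
Compare {W2, W3}: shipping cost 240 + fixed 62 = 302.
All other subsets cost ≥ 271. Minimum total cost: 260.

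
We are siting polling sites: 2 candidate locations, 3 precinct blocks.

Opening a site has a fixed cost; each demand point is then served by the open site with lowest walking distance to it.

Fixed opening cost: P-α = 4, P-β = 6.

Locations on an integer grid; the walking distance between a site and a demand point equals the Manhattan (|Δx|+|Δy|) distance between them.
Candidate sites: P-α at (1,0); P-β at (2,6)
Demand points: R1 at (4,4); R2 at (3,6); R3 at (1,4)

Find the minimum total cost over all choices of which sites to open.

14

Open {P-β}: assign each demand point to its cheapest open site.
  R1→P-β 4, R2→P-β 1, R3→P-β 3
  walking distance 8, fixed 6 → total 14.
Compare {P-α, P-β}: walking distance 8 + fixed 10 = 18.
Compare {P-α}: walking distance 19 + fixed 4 = 23.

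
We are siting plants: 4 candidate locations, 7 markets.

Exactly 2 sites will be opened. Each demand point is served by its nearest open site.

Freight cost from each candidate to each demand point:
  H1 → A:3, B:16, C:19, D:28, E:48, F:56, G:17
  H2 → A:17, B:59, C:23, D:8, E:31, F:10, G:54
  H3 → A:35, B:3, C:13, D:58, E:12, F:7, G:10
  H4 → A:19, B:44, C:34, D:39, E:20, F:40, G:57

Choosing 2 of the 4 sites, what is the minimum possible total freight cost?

Open {H2, H3}.
  A→H2 17, B→H3 3, C→H3 13, D→H2 8, E→H3 12, F→H3 7, G→H3 10  ⇒ total 70.
Compare {H1, H3}: total 76.
Compare {H3, H4}: total 103.
No size-2 selection does better; minimum is 70.

70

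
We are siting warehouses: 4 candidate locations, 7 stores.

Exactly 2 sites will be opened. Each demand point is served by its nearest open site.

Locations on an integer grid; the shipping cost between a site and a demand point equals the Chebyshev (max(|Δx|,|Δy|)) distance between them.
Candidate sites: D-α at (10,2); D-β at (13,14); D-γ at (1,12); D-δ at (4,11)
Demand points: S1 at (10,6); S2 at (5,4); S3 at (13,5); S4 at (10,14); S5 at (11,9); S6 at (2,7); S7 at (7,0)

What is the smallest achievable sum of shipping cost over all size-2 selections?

31

Open {D-α, D-β}.
  S1→D-α 4, S2→D-α 5, S3→D-α 3, S4→D-β 3, S5→D-β 5, S6→D-α 8, S7→D-α 3  ⇒ total 31.
Compare {D-α, D-δ}: total 32.
Compare {D-α, D-γ}: total 36.
No size-2 selection does better; minimum is 31.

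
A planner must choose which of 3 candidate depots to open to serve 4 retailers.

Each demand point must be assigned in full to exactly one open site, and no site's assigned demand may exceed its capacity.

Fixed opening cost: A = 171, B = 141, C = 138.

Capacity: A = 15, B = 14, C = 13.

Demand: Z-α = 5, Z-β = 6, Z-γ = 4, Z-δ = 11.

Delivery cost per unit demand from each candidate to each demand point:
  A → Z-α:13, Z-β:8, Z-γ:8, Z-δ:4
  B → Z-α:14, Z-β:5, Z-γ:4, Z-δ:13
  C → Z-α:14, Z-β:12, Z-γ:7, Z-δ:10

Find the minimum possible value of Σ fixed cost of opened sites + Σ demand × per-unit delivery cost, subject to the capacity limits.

Open {A, B}; cheapest assignment that respects the capacities:
  A (cap 15, load 15): Z-γ, Z-δ — cost 4×8 + 11×4 = 76
  B (cap 14, load 11): Z-α, Z-β — cost 5×14 + 6×5 = 100
  Shipping 176, fixed 312 → total 488.
  Any other capacity-feasible assignment to {A, B} ships for at least 176.
Compare {A, C}: its best feasible assignment gives total 527.
Compare {A, B, C}: its best feasible assignment gives total 610.
Every other set of open sites that can feasibly serve all demand totals ≥ 527 even under its best assignment. Minimum: 488.

488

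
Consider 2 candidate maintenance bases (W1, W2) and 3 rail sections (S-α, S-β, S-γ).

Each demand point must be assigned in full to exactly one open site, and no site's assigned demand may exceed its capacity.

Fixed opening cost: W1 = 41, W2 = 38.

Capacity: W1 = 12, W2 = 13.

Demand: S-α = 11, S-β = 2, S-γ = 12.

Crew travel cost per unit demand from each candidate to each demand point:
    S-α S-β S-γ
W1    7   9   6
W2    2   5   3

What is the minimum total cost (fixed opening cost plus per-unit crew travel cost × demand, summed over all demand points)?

183

Open {W1, W2}; cheapest assignment that respects the capacities:
  W1 (cap 12, load 12): S-γ — cost 12×6 = 72
  W2 (cap 13, load 13): S-α, S-β — cost 11×2 + 2×5 = 32
  Shipping 104, fixed 79 → total 183.
  Any other capacity-feasible assignment to {W1, W2} ships for at least 104.
Total demand is 25 and no other set of sites has combined capacity ≥ 25, so {W1, W2} is the only feasible choice of open sites. Minimum: 183.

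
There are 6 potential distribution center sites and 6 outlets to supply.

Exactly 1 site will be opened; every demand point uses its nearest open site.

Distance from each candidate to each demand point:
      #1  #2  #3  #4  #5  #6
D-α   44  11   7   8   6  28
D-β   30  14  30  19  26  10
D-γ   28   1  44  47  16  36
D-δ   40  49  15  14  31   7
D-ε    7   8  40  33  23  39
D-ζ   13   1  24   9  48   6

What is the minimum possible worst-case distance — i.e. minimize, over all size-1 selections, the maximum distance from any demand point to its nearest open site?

Open {D-β}.
  Farthest demand point is #1 at distance 30 (to D-β); all others are ≤ 30.
With {D-ε} the worst case is 40.
With {D-α} the worst case is 44.
No size-1 selection achieves below 30.

30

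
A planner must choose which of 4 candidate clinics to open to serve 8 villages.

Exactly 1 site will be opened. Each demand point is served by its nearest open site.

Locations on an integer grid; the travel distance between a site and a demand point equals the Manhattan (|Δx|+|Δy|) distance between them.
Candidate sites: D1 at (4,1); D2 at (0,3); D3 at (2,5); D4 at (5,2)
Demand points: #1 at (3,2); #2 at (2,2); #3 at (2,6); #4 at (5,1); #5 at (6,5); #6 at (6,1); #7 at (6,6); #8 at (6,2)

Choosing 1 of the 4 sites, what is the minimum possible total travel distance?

25

Open {D4}.
  #1→D4 2, #2→D4 3, #3→D4 7, #4→D4 1, #5→D4 4, #6→D4 2, #7→D4 5, #8→D4 1  ⇒ total 25.
Compare {D1}: total 31.
Compare {D3}: total 39.
No size-1 selection does better; minimum is 25.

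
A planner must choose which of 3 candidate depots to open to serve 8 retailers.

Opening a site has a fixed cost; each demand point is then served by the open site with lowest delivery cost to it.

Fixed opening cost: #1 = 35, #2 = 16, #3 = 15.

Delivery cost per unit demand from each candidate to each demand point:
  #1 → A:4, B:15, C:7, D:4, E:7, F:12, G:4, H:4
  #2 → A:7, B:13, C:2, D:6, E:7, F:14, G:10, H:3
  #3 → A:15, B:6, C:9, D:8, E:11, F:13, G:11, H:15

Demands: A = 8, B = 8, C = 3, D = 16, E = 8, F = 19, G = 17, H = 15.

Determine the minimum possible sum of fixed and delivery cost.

613

Open {#1, #2, #3}: assign each demand point to its cheapest open site.
  A→#1 8×4=32, B→#3 8×6=48, C→#2 3×2=6, D→#1 16×4=64, E→#1 8×7=56, F→#1 19×12=228, G→#1 17×4=68, H→#2 15×3=45
  delivery cost 547, fixed 66 → total 613.
Compare {#1, #3}: delivery cost 577 + fixed 50 = 627.
Compare {#1, #2}: delivery cost 603 + fixed 51 = 654.
Compare {#1}: delivery cost 649 + fixed 35 = 684.
All other subsets cost ≥ 627. Minimum total cost: 613.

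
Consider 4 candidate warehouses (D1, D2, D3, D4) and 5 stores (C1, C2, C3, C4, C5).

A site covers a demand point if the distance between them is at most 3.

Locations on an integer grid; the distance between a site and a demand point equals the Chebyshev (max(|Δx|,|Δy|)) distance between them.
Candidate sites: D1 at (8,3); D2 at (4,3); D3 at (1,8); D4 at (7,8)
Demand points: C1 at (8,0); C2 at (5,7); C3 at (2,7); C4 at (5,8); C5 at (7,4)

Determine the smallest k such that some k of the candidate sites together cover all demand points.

Coverage sets (demand points within 3 of each site):
  D1: {C1, C5}
  D2: {C5}
  D3: {C3}
  D4: {C2, C4}
No 2 sites suffice: every size-2 union leaves at least one demand point uncovered.
But {D1, D3, D4} covers everything, so the minimum is 3.

3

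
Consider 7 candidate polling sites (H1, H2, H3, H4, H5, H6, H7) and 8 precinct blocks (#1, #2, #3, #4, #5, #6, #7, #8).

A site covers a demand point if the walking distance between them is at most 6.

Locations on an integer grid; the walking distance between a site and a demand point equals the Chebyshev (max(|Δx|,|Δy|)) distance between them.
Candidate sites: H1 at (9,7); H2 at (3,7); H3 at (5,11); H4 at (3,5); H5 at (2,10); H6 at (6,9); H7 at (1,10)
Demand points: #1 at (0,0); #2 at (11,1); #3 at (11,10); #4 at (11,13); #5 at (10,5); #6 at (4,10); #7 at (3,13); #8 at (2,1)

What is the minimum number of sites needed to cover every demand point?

2

Coverage sets (demand points within 6 of each site):
  H1: {#2, #3, #4, #5, #6, #7}
  H2: {#6, #7, #8}
  H3: {#3, #4, #5, #6, #7}
  H4: {#1, #6, #8}
  H5: {#6, #7}
  H6: {#3, #4, #5, #6, #7}
  H7: {#6, #7}
No single site covers all 8 demand points.
But {H1, H4} covers everything, so the minimum is 2.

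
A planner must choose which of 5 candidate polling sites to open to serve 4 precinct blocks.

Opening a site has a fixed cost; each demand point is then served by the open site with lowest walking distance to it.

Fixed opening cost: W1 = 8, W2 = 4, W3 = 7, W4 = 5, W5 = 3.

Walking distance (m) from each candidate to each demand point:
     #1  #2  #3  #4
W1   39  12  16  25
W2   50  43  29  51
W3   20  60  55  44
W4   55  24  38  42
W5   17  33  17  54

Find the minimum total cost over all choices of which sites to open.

Open {W1, W5}: assign each demand point to its cheapest open site.
  #1→W5 17, #2→W1 12, #3→W1 16, #4→W1 25
  walking distance 70, fixed 11 → total 81.
Compare {W1, W2, W5}: walking distance 70 + fixed 15 = 85.
Compare {W1, W4, W5}: walking distance 70 + fixed 16 = 86.
Compare {W1, W3}: walking distance 73 + fixed 15 = 88.
All other subsets cost ≥ 85. Minimum total cost: 81.

81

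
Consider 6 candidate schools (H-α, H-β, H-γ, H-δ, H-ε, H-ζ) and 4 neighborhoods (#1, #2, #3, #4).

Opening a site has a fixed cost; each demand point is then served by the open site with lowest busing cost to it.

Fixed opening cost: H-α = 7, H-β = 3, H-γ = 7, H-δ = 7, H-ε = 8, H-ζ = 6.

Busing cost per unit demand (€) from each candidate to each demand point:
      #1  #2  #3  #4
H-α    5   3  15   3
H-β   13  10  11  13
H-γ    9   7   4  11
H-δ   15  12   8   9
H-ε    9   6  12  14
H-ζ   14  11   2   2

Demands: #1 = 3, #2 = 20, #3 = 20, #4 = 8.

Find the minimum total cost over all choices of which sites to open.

Open {H-α, H-ζ}: assign each demand point to its cheapest open site.
  #1→H-α 3×5=15, #2→H-α 20×3=60, #3→H-ζ 20×2=40, #4→H-ζ 8×2=16
  busing cost 131, fixed 13 → total 144.
Compare {H-α, H-β, H-ζ}: busing cost 131 + fixed 16 = 147.
Compare {H-α, H-γ, H-ζ}: busing cost 131 + fixed 20 = 151.
Compare {H-α, H-δ, H-ζ}: busing cost 131 + fixed 20 = 151.
All other subsets cost ≥ 147. Minimum total cost: 144.

144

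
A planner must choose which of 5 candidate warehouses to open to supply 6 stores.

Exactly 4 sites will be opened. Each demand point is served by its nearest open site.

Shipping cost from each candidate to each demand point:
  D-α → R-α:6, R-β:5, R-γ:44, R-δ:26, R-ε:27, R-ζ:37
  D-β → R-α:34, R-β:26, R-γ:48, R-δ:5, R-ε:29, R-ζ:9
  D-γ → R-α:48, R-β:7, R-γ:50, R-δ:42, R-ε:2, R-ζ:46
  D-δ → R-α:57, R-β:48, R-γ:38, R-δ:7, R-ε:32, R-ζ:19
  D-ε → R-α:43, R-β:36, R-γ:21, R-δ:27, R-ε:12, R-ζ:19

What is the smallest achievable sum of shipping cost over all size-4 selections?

Open {D-α, D-β, D-γ, D-ε}.
  R-α→D-α 6, R-β→D-α 5, R-γ→D-ε 21, R-δ→D-β 5, R-ε→D-γ 2, R-ζ→D-β 9  ⇒ total 48.
Compare {D-α, D-β, D-δ, D-ε}: total 58.
Compare {D-α, D-γ, D-δ, D-ε}: total 60.
No size-4 selection does better; minimum is 48.

48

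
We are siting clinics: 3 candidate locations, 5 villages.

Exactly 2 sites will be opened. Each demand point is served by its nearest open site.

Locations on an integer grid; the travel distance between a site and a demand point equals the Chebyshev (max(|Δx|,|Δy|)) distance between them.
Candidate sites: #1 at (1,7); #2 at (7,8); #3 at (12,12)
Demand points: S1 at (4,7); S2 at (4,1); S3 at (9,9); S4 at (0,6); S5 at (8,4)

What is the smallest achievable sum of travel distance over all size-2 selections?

16

Open {#1, #2}.
  S1→#1 3, S2→#1 6, S3→#2 2, S4→#1 1, S5→#2 4  ⇒ total 16.
Compare {#1, #3}: total 20.
Compare {#2, #3}: total 23.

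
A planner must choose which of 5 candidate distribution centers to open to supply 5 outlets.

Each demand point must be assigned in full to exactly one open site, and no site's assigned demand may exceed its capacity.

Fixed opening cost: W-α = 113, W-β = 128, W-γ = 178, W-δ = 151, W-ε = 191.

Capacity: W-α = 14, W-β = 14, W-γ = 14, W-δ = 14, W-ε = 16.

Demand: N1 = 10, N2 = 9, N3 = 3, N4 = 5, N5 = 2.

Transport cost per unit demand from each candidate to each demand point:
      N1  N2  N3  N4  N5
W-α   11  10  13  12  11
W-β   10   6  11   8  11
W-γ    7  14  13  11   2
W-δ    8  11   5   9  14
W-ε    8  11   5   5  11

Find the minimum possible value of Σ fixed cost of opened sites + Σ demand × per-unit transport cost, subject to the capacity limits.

530

Open {W-β, W-ε}; cheapest assignment that respects the capacities:
  W-β (cap 14, load 14): N2, N4 — cost 9×6 + 5×8 = 94
  W-ε (cap 16, load 15): N1, N3, N5 — cost 10×8 + 3×5 + 2×11 = 117
  Shipping 211, fixed 319 → total 530.
  Any other capacity-feasible assignment to {W-β, W-ε} ships for at least 211.
Compare {W-α, W-ε}: its best feasible assignment gives total 560.
Compare {W-δ, W-ε}: its best feasible assignment gives total 583.
Every other set of open sites that can feasibly serve all demand totals ≥ 560 even under its best assignment. Minimum: 530.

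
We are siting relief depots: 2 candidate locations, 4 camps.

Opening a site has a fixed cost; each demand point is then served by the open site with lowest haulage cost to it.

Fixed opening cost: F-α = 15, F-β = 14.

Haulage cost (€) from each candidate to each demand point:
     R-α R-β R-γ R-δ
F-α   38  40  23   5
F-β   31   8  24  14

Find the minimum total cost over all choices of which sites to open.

91

Open {F-β}: assign each demand point to its cheapest open site.
  R-α→F-β 31, R-β→F-β 8, R-γ→F-β 24, R-δ→F-β 14
  haulage cost 77, fixed 14 → total 91.
Compare {F-α, F-β}: haulage cost 67 + fixed 29 = 96.
Compare {F-α}: haulage cost 106 + fixed 15 = 121.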